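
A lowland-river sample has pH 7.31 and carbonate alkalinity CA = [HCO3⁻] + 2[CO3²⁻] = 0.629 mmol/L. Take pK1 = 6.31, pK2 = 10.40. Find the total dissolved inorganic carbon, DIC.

DIC = 0.691 mmol/L

CA = [HCO3⁻] + 2[CO3²⁻] = (α₁ + 2α₂)·DIC
At pH 7.31: [H⁺]/K1 = 10^-1.00 = 0.10000, K2/[H⁺] = 10^-3.09 = 0.00081283
α₁ = 1/(1 + 0.10000 + 0.00081283) = 1/1.1008 = 0.9084; α₂ = α₁·K2/[H⁺] = 0.0007384
α₁ + 2α₂ = 0.9099
DIC = CA / (α₁ + 2α₂) = 0.629 / 0.9099 = 0.691 mmol/L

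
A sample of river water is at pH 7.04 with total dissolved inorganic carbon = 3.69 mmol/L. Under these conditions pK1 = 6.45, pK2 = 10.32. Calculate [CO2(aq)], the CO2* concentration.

[CO2*] = 0.754 mmol/L

α₀ = 1 / (1 + K1/[H⁺] + K1K2/[H⁺]²) = 1 / (1 + 10^+0.59 + 10^-2.69)
   = 1 / (1 + 3.8905 + 0.0020417) = 1/4.8925 = 0.2044
[CO2*] = α₀ × DIC = 0.2044 × 3.69 = 0.754 mmol/L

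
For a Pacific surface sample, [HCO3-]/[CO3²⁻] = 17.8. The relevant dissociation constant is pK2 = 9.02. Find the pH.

pH = 7.77

From K2 = [H⁺][CO3²⁻]/[HCO3-]:  pH = pK2 − log₁₀([HCO3-]/[CO3²⁻])
log₁₀(17.8) = +1.250
pH = 9.02 − (+1.250) = 7.77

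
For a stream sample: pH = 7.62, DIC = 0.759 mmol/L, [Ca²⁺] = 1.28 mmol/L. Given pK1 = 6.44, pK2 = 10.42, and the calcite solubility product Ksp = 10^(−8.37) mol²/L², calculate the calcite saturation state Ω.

Ω = 0.338

α₂ = 1 / (1 + [H⁺]/K2 + [H⁺]²/(K1K2)) = 1 / (1 + 10^+2.80 + 10^+1.62)
   = 1 / (1 + 630.96 + 41.687) = 1/673.64 = 0.001484
[CO3²⁻] = α₂ × DIC = 0.001484 × 0.759 = 0.001127 mmol/L = 1.127 μmol/L
Ksp = 10^(−8.37) = 4.266×10^-9
Ω = [Ca²⁺][CO3²⁻]/Ksp = (1.28×10^-3)(1.127×10^-6) / 4.266×10^-9 = 0.338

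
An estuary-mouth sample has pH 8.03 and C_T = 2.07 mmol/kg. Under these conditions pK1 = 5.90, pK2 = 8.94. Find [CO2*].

[CO2*] = 13.6 μmol/kg

α₀ = 1 / (1 + K1/[H⁺] + K1K2/[H⁺]²) = 1 / (1 + 10^+2.13 + 10^+1.22)
   = 1 / (1 + 134.90 + 16.596) = 1/152.49 = 0.006558
[CO2*] = α₀ × DIC = 0.006558 × 2.07 = 0.0136 mmol/kg = 13.6 μmol/kg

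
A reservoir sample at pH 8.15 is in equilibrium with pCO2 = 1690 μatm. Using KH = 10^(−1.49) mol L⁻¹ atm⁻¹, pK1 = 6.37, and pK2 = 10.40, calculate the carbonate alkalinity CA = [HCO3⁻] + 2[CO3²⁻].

[CO2*] = KH · pCO2 = 10^(−1.49) × 1690×10^-6 = 5.469×10^-5 mol/L
α₀ = 1/(1 + K1/[H⁺] + K1K2/[H⁺]²) = 1/(1 + 10^+1.78 + 10^-0.47) = 0.01624
DIC = [CO2*]/α₀ = 5.469×10^-5 / 0.01624 = 3.368 mmol/L
CA = (α₁ + 2α₂)·DIC = (0.9783 + 2×0.005501) × 3.368 = 3.33 mmol/L

CA = 3.33 mmol/L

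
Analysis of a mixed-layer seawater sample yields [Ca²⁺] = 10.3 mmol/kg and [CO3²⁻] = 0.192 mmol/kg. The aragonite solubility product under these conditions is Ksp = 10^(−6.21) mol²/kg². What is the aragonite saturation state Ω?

Ω = 3.21

Ksp = 10^(−6.21) = 6.166×10^-7
Ω = [Ca²⁺][CO3²⁻]/Ksp = (10.3×10^-3)(0.192×10^-3) / 6.166×10^-7 = 3.21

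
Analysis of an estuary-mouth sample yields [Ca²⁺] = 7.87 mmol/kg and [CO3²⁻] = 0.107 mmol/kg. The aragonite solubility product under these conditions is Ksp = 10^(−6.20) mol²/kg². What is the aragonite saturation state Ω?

Ksp = 10^(−6.20) = 6.310×10^-7
Ω = [Ca²⁺][CO3²⁻]/Ksp = (7.87×10^-3)(0.107×10^-3) / 6.310×10^-7 = 1.33

Ω = 1.33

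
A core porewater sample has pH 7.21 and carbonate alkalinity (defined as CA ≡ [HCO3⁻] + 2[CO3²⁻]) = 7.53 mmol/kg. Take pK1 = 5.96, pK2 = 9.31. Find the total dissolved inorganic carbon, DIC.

DIC = 7.89 mmol/kg

CA = [HCO3⁻] + 2[CO3²⁻] = (α₁ + 2α₂)·DIC
At pH 7.21: [H⁺]/K1 = 10^-1.25 = 0.056234, K2/[H⁺] = 10^-2.10 = 0.0079433
α₁ = 1/(1 + 0.056234 + 0.0079433) = 1/1.0642 = 0.9397; α₂ = α₁·K2/[H⁺] = 0.007464
α₁ + 2α₂ = 0.9546
DIC = CA / (α₁ + 2α₂) = 7.53 / 0.9546 = 7.89 mmol/kg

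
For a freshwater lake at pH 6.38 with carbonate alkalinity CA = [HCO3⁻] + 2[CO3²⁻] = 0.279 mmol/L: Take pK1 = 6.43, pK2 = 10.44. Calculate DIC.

DIC = 0.592 mmol/L

CA = [HCO3⁻] + 2[CO3²⁻] = (α₁ + 2α₂)·DIC
At pH 6.38: [H⁺]/K1 = 10^0.05 = 1.1220, K2/[H⁺] = 10^-4.06 = 8.7096×10^-5
α₁ = 1/(1 + 1.1220 + 8.7096×10^-5) = 1/2.1221 = 0.4712; α₂ = α₁·K2/[H⁺] = 4.104×10^-5
α₁ + 2α₂ = 0.4713
DIC = CA / (α₁ + 2α₂) = 0.279 / 0.4713 = 0.592 mmol/L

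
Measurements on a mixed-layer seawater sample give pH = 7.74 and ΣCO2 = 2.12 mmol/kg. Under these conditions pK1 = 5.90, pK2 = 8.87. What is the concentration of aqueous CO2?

α₀ = 1 / (1 + K1/[H⁺] + K1K2/[H⁺]²) = 1 / (1 + 10^+1.84 + 10^+0.71)
   = 1 / (1 + 69.183 + 5.1286) = 1/75.312 = 0.01328
[CO2*] = α₀ × DIC = 0.01328 × 2.12 = 0.0281 mmol/kg

[CO2*] = 0.0281 mmol/kg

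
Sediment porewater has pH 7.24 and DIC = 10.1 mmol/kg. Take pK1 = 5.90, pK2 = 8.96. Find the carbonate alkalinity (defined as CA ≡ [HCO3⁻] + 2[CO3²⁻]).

CA = [HCO3⁻] + 2[CO3²⁻] = (α₁ + 2α₂)·DIC
At pH 7.24: [H⁺]/K1 = 10^-1.34 = 0.045709, K2/[H⁺] = 10^-1.72 = 0.019055
α₁ = 1/(1 + 0.045709 + 0.019055) = 1/1.0648 = 0.9392; α₂ = α₁·K2/[H⁺] = 0.01790
α₁ + 2α₂ = 0.9750
CA = 0.9750 × 10.1 = 9.85 mmol/kg

CA = 9.85 mmol/kg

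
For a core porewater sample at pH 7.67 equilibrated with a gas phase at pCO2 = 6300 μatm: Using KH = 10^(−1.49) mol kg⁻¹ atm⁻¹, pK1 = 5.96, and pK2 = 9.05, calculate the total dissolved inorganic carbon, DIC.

DIC = 11.1 mmol/kg

[CO2*] = KH · pCO2 = 10^(−1.49) × 6300×10^-6 = 2.039×10^-4 mol/kg
α₀ = 1/(1 + K1/[H⁺] + K1K2/[H⁺]²) = 1/(1 + 10^+1.71 + 10^+0.33) = 0.01837
DIC = [CO2*]/α₀ = 2.039×10^-4 / 0.01837 = 11.1 mmol/kg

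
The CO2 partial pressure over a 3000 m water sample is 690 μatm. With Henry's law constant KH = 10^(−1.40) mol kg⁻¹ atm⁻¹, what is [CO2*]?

[CO2*] = 27.5 μmol/kg

KH = 10^(−1.40) = 3.981×10^-2 mol kg⁻¹ atm⁻¹
[CO2*] = KH · pCO2 = 3.981×10^-2 × 690×10^-6 atm = 2.75×10^-5 mol/kg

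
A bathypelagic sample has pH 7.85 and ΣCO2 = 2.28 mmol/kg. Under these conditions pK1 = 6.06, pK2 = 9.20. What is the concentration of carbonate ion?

α₂ = 1 / (1 + [H⁺]/K2 + [H⁺]²/(K1K2)) = 1 / (1 + 10^+1.35 + 10^-0.44)
   = 1 / (1 + 22.387 + 0.36308) = 1/23.750 = 0.04210
[CO3²⁻] = α₂ × DIC = 0.04210 × 2.28 = 0.0960 mmol/kg

[CO3²⁻] = 0.0960 mmol/kg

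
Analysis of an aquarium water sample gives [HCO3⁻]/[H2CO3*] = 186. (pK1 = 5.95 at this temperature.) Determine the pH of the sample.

From K1 = [H⁺][HCO3⁻]/[H2CO3*]:  pH = pK1 + log₁₀([HCO3⁻]/[H2CO3*])
log₁₀(186) = +2.270
pH = 5.95 + (+2.270) = 8.22

pH = 8.22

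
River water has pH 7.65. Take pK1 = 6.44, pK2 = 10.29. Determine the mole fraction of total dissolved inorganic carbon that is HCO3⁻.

α₁ = 1 / (1 + [H⁺]/K1 + K2/[H⁺]) = 1 / (1 + 10^-1.21 + 10^-2.64)
   = 1 / (1 + 0.061660 + 0.0022909) = 1/1.0640 = 0.9399

α₁ = 0.940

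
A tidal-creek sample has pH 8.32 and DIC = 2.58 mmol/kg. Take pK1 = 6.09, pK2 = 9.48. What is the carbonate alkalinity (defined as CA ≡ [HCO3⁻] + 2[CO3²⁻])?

CA = [HCO3⁻] + 2[CO3²⁻] = (α₁ + 2α₂)·DIC
At pH 8.32: [H⁺]/K1 = 10^-2.23 = 0.0058884, K2/[H⁺] = 10^-1.16 = 0.069183
α₁ = 1/(1 + 0.0058884 + 0.069183) = 1/1.0751 = 0.9302; α₂ = α₁·K2/[H⁺] = 0.06435
α₁ + 2α₂ = 1.0589
CA = 1.0589 × 2.58 = 2.73 mmol/kg

CA = 2.73 mmol/kg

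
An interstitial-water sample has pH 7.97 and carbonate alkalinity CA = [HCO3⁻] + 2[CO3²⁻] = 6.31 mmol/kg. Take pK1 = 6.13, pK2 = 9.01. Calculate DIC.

CA = [HCO3⁻] + 2[CO3²⁻] = (α₁ + 2α₂)·DIC
At pH 7.97: [H⁺]/K1 = 10^-1.84 = 0.014454, K2/[H⁺] = 10^-1.04 = 0.091201
α₁ = 1/(1 + 0.014454 + 0.091201) = 1/1.1057 = 0.9044; α₂ = α₁·K2/[H⁺] = 0.08249
α₁ + 2α₂ = 1.0694
DIC = CA / (α₁ + 2α₂) = 6.31 / 1.0694 = 5.90 mmol/kg

DIC = 5.90 mmol/kg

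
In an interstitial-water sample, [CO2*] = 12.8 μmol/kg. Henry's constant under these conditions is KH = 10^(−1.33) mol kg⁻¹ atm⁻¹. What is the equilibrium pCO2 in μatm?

KH = 10^(−1.33) = 4.677×10^-2 mol kg⁻¹ atm⁻¹
pCO2 = [CO2*]/KH = 12.8×10^-6 / 4.677×10^-2 = 2.74×10^-4 atm = 274 μatm

pCO2 = 274 μatm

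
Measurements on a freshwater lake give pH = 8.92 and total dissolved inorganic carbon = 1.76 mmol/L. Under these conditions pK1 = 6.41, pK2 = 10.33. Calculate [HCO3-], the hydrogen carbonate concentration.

α₁ = 1 / (1 + [H⁺]/K1 + K2/[H⁺]) = 1 / (1 + 10^-2.51 + 10^-1.41)
   = 1 / (1 + 0.0030903 + 0.038905) = 1/1.0420 = 0.9597
[HCO3⁻] = α₁ × DIC = 0.9597 × 1.76 = 1.69 mmol/L

[HCO3⁻] = 1.69 mmol/L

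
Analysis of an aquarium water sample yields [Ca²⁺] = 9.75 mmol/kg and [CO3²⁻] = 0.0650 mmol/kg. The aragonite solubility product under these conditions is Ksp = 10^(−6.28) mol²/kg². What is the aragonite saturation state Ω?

Ksp = 10^(−6.28) = 5.248×10^-7
Ω = [Ca²⁺][CO3²⁻]/Ksp = (9.75×10^-3)(0.0650×10^-3) / 5.248×10^-7 = 1.21

Ω = 1.21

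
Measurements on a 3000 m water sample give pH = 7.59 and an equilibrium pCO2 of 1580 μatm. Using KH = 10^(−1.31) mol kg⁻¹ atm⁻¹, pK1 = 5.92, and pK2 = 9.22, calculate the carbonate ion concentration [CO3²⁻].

[CO2*] = KH · pCO2 = 10^(−1.31) × 1580×10^-6 = 7.739×10^-5 mol/kg
α₀ = 1/(1 + K1/[H⁺] + K1K2/[H⁺]²) = 1/(1 + 10^+1.67 + 10^+0.04) = 0.02046
DIC = [CO2*]/α₀ = 7.739×10^-5 / 0.02046 = 3.782 mmol/kg
[CO3²⁻] = α₂·DIC; α₂ = 0.02244, so [CO3²⁻] = 0.02244 × 3.782 = 0.0849 mmol/kg

[CO3²⁻] = 0.0849 mmol/kg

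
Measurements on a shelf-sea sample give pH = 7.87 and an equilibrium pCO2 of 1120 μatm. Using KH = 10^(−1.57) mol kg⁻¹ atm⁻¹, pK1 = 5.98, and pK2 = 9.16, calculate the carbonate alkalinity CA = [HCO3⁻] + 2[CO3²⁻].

[CO2*] = KH · pCO2 = 10^(−1.57) × 1120×10^-6 = 3.015×10^-5 mol/kg
α₀ = 1/(1 + K1/[H⁺] + K1K2/[H⁺]²) = 1/(1 + 10^+1.89 + 10^+0.60) = 0.01211
DIC = [CO2*]/α₀ = 3.015×10^-5 / 0.01211 = 2.490 mmol/kg
CA = (α₁ + 2α₂)·DIC = (0.9397 + 2×0.04819) × 2.490 = 2.58 mmol/kg

CA = 2.58 mmol/kg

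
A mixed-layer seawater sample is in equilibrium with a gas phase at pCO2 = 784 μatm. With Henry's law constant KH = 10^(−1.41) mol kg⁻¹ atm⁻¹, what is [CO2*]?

KH = 10^(−1.41) = 3.890×10^-2 mol kg⁻¹ atm⁻¹
[CO2*] = KH · pCO2 = 3.890×10^-2 × 784×10^-6 atm = 3.05×10^-5 mol/kg

[CO2*] = 30.5 μmol/kg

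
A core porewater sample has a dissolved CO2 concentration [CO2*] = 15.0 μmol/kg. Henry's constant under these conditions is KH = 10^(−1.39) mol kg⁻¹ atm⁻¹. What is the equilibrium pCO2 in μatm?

KH = 10^(−1.39) = 4.074×10^-2 mol kg⁻¹ atm⁻¹
pCO2 = [CO2*]/KH = 15.0×10^-6 / 4.074×10^-2 = 3.68×10^-4 atm = 368 μatm

pCO2 = 368 μatm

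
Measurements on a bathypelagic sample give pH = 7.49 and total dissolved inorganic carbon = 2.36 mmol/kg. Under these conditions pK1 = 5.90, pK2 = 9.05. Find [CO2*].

[CO2*] = 0.0576 mmol/kg

α₀ = 1 / (1 + K1/[H⁺] + K1K2/[H⁺]²) = 1 / (1 + 10^+1.59 + 10^+0.03)
   = 1 / (1 + 38.905 + 1.0715) = 1/40.976 = 0.02440
[CO2*] = α₀ × DIC = 0.02440 × 2.36 = 0.0576 mmol/kg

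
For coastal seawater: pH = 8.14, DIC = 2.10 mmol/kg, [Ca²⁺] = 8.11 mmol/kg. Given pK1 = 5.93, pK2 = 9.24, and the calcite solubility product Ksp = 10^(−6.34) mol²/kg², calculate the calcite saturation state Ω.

Ω = 2.73

α₂ = 1 / (1 + [H⁺]/K2 + [H⁺]²/(K1K2)) = 1 / (1 + 10^+1.10 + 10^-1.11)
   = 1 / (1 + 12.589 + 0.077625) = 1/13.667 = 0.07317
[CO3²⁻] = α₂ × DIC = 0.07317 × 2.10 = 0.1537 mmol/kg
Ksp = 10^(−6.34) = 4.571×10^-7
Ω = [Ca²⁺][CO3²⁻]/Ksp = (8.11×10^-3)(1.537×10^-4) / 4.571×10^-7 = 2.73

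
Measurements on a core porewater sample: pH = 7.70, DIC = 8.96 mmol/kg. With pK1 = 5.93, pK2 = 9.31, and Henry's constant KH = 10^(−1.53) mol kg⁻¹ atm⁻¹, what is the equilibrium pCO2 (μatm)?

α₀ = 1 / (1 + K1/[H⁺] + K1K2/[H⁺]²) = 1 / (1 + 10^+1.77 + 10^+0.16)
   = 1 / (1 + 58.884 + 1.4454) = 1/61.330 = 0.01631
[CO2*] = α₀ × DIC = 0.01631 × 8.96 = 0.1461 mmol/kg
pCO2 = [CO2*]/KH = 1.461×10^-4 / 2.951×10^-2 = 4950 μatm

pCO2 = 4950 μatm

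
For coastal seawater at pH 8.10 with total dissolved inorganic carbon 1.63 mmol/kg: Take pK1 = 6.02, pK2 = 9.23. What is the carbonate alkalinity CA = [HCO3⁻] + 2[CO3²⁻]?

CA = [HCO3⁻] + 2[CO3²⁻] = (α₁ + 2α₂)·DIC
At pH 8.10: [H⁺]/K1 = 10^-2.08 = 0.0083176, K2/[H⁺] = 10^-1.13 = 0.074131
α₁ = 1/(1 + 0.0083176 + 0.074131) = 1/1.0824 = 0.9238; α₂ = α₁·K2/[H⁺] = 0.06848
α₁ + 2α₂ = 1.0608
CA = 1.0608 × 1.63 = 1.73 mmol/kg

CA = 1.73 mmol/kg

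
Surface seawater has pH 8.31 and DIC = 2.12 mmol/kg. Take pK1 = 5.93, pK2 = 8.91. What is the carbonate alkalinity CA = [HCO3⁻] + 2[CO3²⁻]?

CA = 2.54 mmol/kg

CA = [HCO3⁻] + 2[CO3²⁻] = (α₁ + 2α₂)·DIC
At pH 8.31: [H⁺]/K1 = 10^-2.38 = 0.0041687, K2/[H⁺] = 10^-0.60 = 0.25119
α₁ = 1/(1 + 0.0041687 + 0.25119) = 1/1.2554 = 0.7966; α₂ = α₁·K2/[H⁺] = 0.2001
α₁ + 2α₂ = 1.1968
CA = 1.1968 × 2.12 = 2.54 mmol/kg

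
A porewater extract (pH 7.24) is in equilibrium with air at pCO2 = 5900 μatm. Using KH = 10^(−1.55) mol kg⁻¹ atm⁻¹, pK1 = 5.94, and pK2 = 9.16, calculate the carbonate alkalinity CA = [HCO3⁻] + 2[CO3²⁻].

CA = 3.40 mmol/kg

[CO2*] = KH · pCO2 = 10^(−1.55) × 5900×10^-6 = 1.663×10^-4 mol/kg
α₀ = 1/(1 + K1/[H⁺] + K1K2/[H⁺]²) = 1/(1 + 10^+1.30 + 10^-0.62) = 0.04719
DIC = [CO2*]/α₀ = 1.663×10^-4 / 0.04719 = 3.524 mmol/kg
CA = (α₁ + 2α₂)·DIC = (0.9415 + 2×0.01132) × 3.524 = 3.40 mmol/kg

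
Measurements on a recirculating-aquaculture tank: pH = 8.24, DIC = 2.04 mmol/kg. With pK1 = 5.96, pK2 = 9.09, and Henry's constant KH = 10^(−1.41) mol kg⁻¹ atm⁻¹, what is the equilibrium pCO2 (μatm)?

pCO2 = 240 μatm

α₀ = 1 / (1 + K1/[H⁺] + K1K2/[H⁺]²) = 1 / (1 + 10^+2.28 + 10^+1.43)
   = 1 / (1 + 190.55 + 26.915) = 1/218.46 = 0.004577
[CO2*] = α₀ × DIC = 0.004577 × 2.04 = 0.009338 mmol/kg = 9.338 μmol/kg
pCO2 = [CO2*]/KH = 9.338×10^-6 / 3.890×10^-2 = 240 μatm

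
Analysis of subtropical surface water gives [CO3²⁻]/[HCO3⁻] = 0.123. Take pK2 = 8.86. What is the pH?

pH = 7.95

From K2 = [H⁺][CO3²⁻]/[HCO3⁻]:  pH = pK2 + log₁₀([CO3²⁻]/[HCO3⁻])
log₁₀(0.123) = -0.910
pH = 8.86 + (-0.910) = 7.95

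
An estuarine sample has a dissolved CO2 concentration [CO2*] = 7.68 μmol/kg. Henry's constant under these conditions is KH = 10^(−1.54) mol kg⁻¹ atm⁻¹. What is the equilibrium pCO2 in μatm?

KH = 10^(−1.54) = 2.884×10^-2 mol kg⁻¹ atm⁻¹
pCO2 = [CO2*]/KH = 7.68×10^-6 / 2.884×10^-2 = 2.66×10^-4 atm = 266 μatm

pCO2 = 266 μatm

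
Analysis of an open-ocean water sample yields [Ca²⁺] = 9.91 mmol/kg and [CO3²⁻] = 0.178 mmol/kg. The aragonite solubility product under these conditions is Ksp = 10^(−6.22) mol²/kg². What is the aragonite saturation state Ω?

Ksp = 10^(−6.22) = 6.026×10^-7
Ω = [Ca²⁺][CO3²⁻]/Ksp = (9.91×10^-3)(0.178×10^-3) / 6.026×10^-7 = 2.93

Ω = 2.93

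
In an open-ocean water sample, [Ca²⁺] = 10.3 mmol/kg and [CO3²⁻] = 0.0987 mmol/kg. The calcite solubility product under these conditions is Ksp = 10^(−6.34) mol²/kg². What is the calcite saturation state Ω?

Ksp = 10^(−6.34) = 4.571×10^-7
Ω = [Ca²⁺][CO3²⁻]/Ksp = (10.3×10^-3)(0.0987×10^-3) / 4.571×10^-7 = 2.22

Ω = 2.22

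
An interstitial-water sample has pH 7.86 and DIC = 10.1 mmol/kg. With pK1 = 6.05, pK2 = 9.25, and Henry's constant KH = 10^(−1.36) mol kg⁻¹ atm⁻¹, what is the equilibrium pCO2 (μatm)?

α₀ = 1 / (1 + K1/[H⁺] + K1K2/[H⁺]²) = 1 / (1 + 10^+1.81 + 10^+0.42)
   = 1 / (1 + 64.565 + 2.6303) = 1/68.196 = 0.01466
[CO2*] = α₀ × DIC = 0.01466 × 10.1 = 0.1481 mmol/kg
pCO2 = [CO2*]/KH = 1.481×10^-4 / 4.365×10^-2 = 3390 μatm

pCO2 = 3390 μatm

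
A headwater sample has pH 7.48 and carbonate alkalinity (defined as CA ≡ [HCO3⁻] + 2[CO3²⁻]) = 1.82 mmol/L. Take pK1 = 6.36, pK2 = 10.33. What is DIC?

DIC = 1.96 mmol/L

CA = [HCO3⁻] + 2[CO3²⁻] = (α₁ + 2α₂)·DIC
At pH 7.48: [H⁺]/K1 = 10^-1.12 = 0.075858, K2/[H⁺] = 10^-2.85 = 0.0014125
α₁ = 1/(1 + 0.075858 + 0.0014125) = 1/1.0773 = 0.9283; α₂ = α₁·K2/[H⁺] = 0.001311
α₁ + 2α₂ = 0.9309
DIC = CA / (α₁ + 2α₂) = 1.82 / 0.9309 = 1.96 mmol/L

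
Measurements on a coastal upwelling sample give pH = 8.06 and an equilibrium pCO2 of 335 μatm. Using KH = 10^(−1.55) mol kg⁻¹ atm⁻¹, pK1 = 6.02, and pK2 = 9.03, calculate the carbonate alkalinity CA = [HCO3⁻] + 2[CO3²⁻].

[CO2*] = KH · pCO2 = 10^(−1.55) × 335×10^-6 = 9.442×10^-6 mol/kg
α₀ = 1/(1 + K1/[H⁺] + K1K2/[H⁺]²) = 1/(1 + 10^+2.04 + 10^+1.07) = 0.008170
DIC = [CO2*]/α₀ = 9.442×10^-6 / 0.008170 = 1.156 mmol/kg
CA = (α₁ + 2α₂)·DIC = (0.8958 + 2×0.09599) × 1.156 = 1.26 mmol/kg

CA = 1.26 mmol/kg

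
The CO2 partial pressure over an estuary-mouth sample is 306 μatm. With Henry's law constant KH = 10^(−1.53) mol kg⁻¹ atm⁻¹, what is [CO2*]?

[CO2*] = 9.03 μmol/kg

KH = 10^(−1.53) = 2.951×10^-2 mol kg⁻¹ atm⁻¹
[CO2*] = KH · pCO2 = 2.951×10^-2 × 306×10^-6 atm = 9.03×10^-6 mol/kg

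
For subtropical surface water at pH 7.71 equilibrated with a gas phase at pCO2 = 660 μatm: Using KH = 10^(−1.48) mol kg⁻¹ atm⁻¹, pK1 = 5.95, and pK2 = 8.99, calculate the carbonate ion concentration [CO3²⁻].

[CO2*] = KH · pCO2 = 10^(−1.48) × 660×10^-6 = 2.185×10^-5 mol/kg
α₀ = 1/(1 + K1/[H⁺] + K1K2/[H⁺]²) = 1/(1 + 10^+1.76 + 10^+0.48) = 0.01624
DIC = [CO2*]/α₀ = 2.185×10^-5 / 0.01624 = 1.345 mmol/kg
[CO3²⁻] = α₂·DIC; α₂ = 0.04905, so [CO3²⁻] = 0.04905 × 1.345 = 0.0660 mmol/kg

[CO3²⁻] = 0.0660 mmol/kg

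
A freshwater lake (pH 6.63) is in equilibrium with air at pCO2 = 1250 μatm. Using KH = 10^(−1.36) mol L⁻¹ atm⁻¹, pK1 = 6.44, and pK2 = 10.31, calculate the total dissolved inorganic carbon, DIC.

[CO2*] = KH · pCO2 = 10^(−1.36) × 1250×10^-6 = 5.456×10^-5 mol/L
α₀ = 1/(1 + K1/[H⁺] + K1K2/[H⁺]²) = 1/(1 + 10^+0.19 + 10^-3.49) = 0.3923
DIC = [CO2*]/α₀ = 5.456×10^-5 / 0.3923 = 0.139 mmol/L

DIC = 0.139 mmol/L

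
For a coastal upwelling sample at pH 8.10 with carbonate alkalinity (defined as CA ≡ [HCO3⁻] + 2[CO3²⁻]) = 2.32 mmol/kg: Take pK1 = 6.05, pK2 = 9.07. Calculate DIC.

CA = [HCO3⁻] + 2[CO3²⁻] = (α₁ + 2α₂)·DIC
At pH 8.10: [H⁺]/K1 = 10^-2.05 = 0.0089125, K2/[H⁺] = 10^-0.97 = 0.10715
α₁ = 1/(1 + 0.0089125 + 0.10715) = 1/1.1161 = 0.8960; α₂ = α₁·K2/[H⁺] = 0.09601
α₁ + 2α₂ = 1.0880
DIC = CA / (α₁ + 2α₂) = 2.32 / 1.0880 = 2.13 mmol/kg

DIC = 2.13 mmol/kg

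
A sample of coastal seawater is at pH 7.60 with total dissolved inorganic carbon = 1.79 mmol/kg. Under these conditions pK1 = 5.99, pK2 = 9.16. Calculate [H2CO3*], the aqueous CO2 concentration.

α₀ = 1 / (1 + K1/[H⁺] + K1K2/[H⁺]²) = 1 / (1 + 10^+1.61 + 10^+0.05)
   = 1 / (1 + 40.738 + 1.1220) = 1/42.860 = 0.02333
[CO2*] = α₀ × DIC = 0.02333 × 1.79 = 0.0418 mmol/kg

[CO2*] = 0.0418 mmol/kg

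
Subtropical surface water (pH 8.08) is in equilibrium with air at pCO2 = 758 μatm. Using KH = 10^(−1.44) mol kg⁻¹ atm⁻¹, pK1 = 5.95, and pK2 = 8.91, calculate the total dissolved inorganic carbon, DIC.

[CO2*] = KH · pCO2 = 10^(−1.44) × 758×10^-6 = 2.752×10^-5 mol/kg
α₀ = 1/(1 + K1/[H⁺] + K1K2/[H⁺]²) = 1/(1 + 10^+2.13 + 10^+1.30) = 0.006416
DIC = [CO2*]/α₀ = 2.752×10^-5 / 0.006416 = 4.29 mmol/kg

DIC = 4.29 mmol/kg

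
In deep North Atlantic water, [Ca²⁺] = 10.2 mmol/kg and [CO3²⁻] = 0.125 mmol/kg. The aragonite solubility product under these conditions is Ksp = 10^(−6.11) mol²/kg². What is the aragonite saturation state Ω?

Ω = 1.64

Ksp = 10^(−6.11) = 7.762×10^-7
Ω = [Ca²⁺][CO3²⁻]/Ksp = (10.2×10^-3)(0.125×10^-3) / 7.762×10^-7 = 1.64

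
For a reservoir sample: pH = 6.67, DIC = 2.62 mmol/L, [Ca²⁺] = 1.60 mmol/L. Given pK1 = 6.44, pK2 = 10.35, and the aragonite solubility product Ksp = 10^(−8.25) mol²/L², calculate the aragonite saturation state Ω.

α₂ = 1 / (1 + [H⁺]/K2 + [H⁺]²/(K1K2)) = 1 / (1 + 10^+3.68 + 10^+3.45)
   = 1 / (1 + 4786.3 + 2818.4) = 1/7605.7 = 0.0001315
[CO3²⁻] = α₂ × DIC = 0.0001315 × 2.62 = 0.0003445 mmol/L = 0.3445 μmol/L
Ksp = 10^(−8.25) = 5.623×10^-9
Ω = [Ca²⁺][CO3²⁻]/Ksp = (1.60×10^-3)(3.445×10^-7) / 5.623×10^-9 = 0.0980

Ω = 0.0980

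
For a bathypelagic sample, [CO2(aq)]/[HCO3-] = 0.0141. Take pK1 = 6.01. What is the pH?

pH = 7.86

From K1 = [H⁺][HCO3-]/[CO2(aq)]:  pH = pK1 − log₁₀([CO2(aq)]/[HCO3-])
log₁₀(0.0141) = -1.851
pH = 6.01 − (-1.851) = 7.86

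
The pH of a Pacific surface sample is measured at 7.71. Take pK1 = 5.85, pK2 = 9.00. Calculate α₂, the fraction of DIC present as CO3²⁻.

α₂ = 0.0482

α₂ = 1 / (1 + [H⁺]/K2 + [H⁺]²/(K1K2)) = 1 / (1 + 10^+1.29 + 10^-0.57)
   = 1 / (1 + 19.498 + 0.26915) = 1/20.768 = 0.04815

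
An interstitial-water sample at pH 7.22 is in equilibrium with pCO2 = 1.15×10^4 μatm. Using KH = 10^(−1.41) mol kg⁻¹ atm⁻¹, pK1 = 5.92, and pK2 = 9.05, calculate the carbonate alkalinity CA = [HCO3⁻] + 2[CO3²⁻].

CA = 9.19 mmol/kg

[CO2*] = KH · pCO2 = 10^(−1.41) × 1.15×10^4×10^-6 = 4.474×10^-4 mol/kg
α₀ = 1/(1 + K1/[H⁺] + K1K2/[H⁺]²) = 1/(1 + 10^+1.30 + 10^-0.53) = 0.04706
DIC = [CO2*]/α₀ = 4.474×10^-4 / 0.04706 = 9.506 mmol/kg
CA = (α₁ + 2α₂)·DIC = (0.9390 + 2×0.01389) × 9.506 = 9.19 mmol/kg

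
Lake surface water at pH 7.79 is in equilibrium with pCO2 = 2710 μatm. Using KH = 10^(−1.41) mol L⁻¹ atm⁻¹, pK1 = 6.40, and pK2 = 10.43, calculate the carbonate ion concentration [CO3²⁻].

[CO3²⁻] = 5.93 μmol/L

[CO2*] = KH · pCO2 = 10^(−1.41) × 2710×10^-6 = 1.054×10^-4 mol/L
α₀ = 1/(1 + K1/[H⁺] + K1K2/[H⁺]²) = 1/(1 + 10^+1.39 + 10^-1.25) = 0.03906
DIC = [CO2*]/α₀ = 1.054×10^-4 / 0.03906 = 2.699 mmol/L
[CO3²⁻] = α₂·DIC; α₂ = 0.002196, so [CO3²⁻] = 0.002196 × 2.699 = 0.00593 mmol/L = 5.93 μmol/L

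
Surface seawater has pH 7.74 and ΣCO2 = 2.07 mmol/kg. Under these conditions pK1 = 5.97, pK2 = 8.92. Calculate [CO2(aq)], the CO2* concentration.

α₀ = 1 / (1 + K1/[H⁺] + K1K2/[H⁺]²) = 1 / (1 + 10^+1.77 + 10^+0.59)
   = 1 / (1 + 58.884 + 3.8905) = 1/63.775 = 0.01568
[CO2*] = α₀ × DIC = 0.01568 × 2.07 = 0.0325 mmol/kg

[CO2*] = 0.0325 mmol/kg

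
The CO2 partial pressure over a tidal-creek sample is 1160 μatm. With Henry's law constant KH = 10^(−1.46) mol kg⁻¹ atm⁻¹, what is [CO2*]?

[CO2*] = 40.2 μmol/kg

KH = 10^(−1.46) = 3.467×10^-2 mol kg⁻¹ atm⁻¹
[CO2*] = KH · pCO2 = 3.467×10^-2 × 1160×10^-6 atm = 4.02×10^-5 mol/kg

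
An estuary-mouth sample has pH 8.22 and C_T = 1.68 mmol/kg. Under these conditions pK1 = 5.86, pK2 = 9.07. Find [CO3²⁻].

[CO3²⁻] = 0.207 mmol/kg

α₂ = 1 / (1 + [H⁺]/K2 + [H⁺]²/(K1K2)) = 1 / (1 + 10^+0.85 + 10^-1.51)
   = 1 / (1 + 7.0795 + 0.030903) = 1/8.1104 = 0.1233
[CO3²⁻] = α₂ × DIC = 0.1233 × 1.68 = 0.207 mmol/kg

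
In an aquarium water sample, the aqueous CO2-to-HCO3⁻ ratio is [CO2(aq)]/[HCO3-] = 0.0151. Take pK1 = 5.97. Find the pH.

pH = 7.79

From K1 = [H⁺][HCO3-]/[CO2(aq)]:  pH = pK1 − log₁₀([CO2(aq)]/[HCO3-])
log₁₀(0.0151) = -1.821
pH = 5.97 − (-1.821) = 7.79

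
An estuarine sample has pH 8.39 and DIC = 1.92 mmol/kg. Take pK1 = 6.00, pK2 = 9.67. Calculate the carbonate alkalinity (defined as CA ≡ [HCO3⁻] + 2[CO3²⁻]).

CA = 2.01 mmol/kg

CA = [HCO3⁻] + 2[CO3²⁻] = (α₁ + 2α₂)·DIC
At pH 8.39: [H⁺]/K1 = 10^-2.39 = 0.0040738, K2/[H⁺] = 10^-1.28 = 0.052481
α₁ = 1/(1 + 0.0040738 + 0.052481) = 1/1.0566 = 0.9465; α₂ = α₁·K2/[H⁺] = 0.04967
α₁ + 2α₂ = 1.0458
CA = 1.0458 × 1.92 = 2.01 mmol/kg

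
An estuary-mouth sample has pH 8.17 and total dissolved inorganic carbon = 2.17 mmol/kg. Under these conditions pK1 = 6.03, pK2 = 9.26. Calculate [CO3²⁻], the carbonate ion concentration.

[CO3²⁻] = 0.162 mmol/kg

α₂ = 1 / (1 + [H⁺]/K2 + [H⁺]²/(K1K2)) = 1 / (1 + 10^+1.09 + 10^-1.05)
   = 1 / (1 + 12.303 + 0.089125) = 1/13.392 = 0.07467
[CO3²⁻] = α₂ × DIC = 0.07467 × 2.17 = 0.162 mmol/kg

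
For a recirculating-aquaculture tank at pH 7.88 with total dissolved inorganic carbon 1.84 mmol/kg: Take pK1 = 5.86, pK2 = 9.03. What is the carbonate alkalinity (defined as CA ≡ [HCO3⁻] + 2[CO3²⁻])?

CA = [HCO3⁻] + 2[CO3²⁻] = (α₁ + 2α₂)·DIC
At pH 7.88: [H⁺]/K1 = 10^-2.02 = 0.0095499, K2/[H⁺] = 10^-1.15 = 0.070795
α₁ = 1/(1 + 0.0095499 + 0.070795) = 1/1.0803 = 0.9256; α₂ = α₁·K2/[H⁺] = 0.06553
α₁ + 2α₂ = 1.0567
CA = 1.0567 × 1.84 = 1.94 mmol/kg

CA = 1.94 mmol/kg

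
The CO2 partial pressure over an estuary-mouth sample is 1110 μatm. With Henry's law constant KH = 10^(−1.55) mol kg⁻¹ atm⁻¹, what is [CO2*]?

[CO2*] = 31.3 μmol/kg

KH = 10^(−1.55) = 2.818×10^-2 mol kg⁻¹ atm⁻¹
[CO2*] = KH · pCO2 = 2.818×10^-2 × 1110×10^-6 atm = 3.13×10^-5 mol/kg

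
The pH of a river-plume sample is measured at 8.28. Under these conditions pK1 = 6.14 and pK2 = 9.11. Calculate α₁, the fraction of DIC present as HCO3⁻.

α₁ = 1 / (1 + [H⁺]/K1 + K2/[H⁺]) = 1 / (1 + 10^-2.14 + 10^-0.83)
   = 1 / (1 + 0.0072444 + 0.14791) = 1/1.1552 = 0.8657

α₁ = 0.866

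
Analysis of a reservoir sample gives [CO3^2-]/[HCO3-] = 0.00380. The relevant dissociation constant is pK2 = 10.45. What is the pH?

From K2 = [H⁺][CO3^2-]/[HCO3-]:  pH = pK2 + log₁₀([CO3^2-]/[HCO3-])
log₁₀(0.00380) = -2.420
pH = 10.45 + (-2.420) = 8.03

pH = 8.03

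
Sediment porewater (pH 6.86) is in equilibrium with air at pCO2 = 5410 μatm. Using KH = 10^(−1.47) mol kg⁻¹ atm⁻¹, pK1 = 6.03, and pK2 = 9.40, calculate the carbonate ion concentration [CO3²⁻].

[CO3²⁻] = 3.57 μmol/kg

[CO2*] = KH · pCO2 = 10^(−1.47) × 5410×10^-6 = 1.833×10^-4 mol/kg
α₀ = 1/(1 + K1/[H⁺] + K1K2/[H⁺]²) = 1/(1 + 10^+0.83 + 10^-1.71) = 0.1285
DIC = [CO2*]/α₀ = 1.833×10^-4 / 0.1285 = 1.426 mmol/kg
[CO3²⁻] = α₂·DIC; α₂ = 0.002506, so [CO3²⁻] = 0.002506 × 1.426 = 0.00357 mmol/kg = 3.57 μmol/kg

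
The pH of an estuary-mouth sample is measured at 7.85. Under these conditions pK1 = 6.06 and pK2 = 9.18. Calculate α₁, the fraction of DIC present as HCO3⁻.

α₁ = 0.941

α₁ = 1 / (1 + [H⁺]/K1 + K2/[H⁺]) = 1 / (1 + 10^-1.79 + 10^-1.33)
   = 1 / (1 + 0.016218 + 0.046774) = 1/1.0630 = 0.9407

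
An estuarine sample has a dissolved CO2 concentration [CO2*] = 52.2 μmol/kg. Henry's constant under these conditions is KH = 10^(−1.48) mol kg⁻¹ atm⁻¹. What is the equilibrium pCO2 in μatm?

pCO2 = 1580 μatm

KH = 10^(−1.48) = 3.311×10^-2 mol kg⁻¹ atm⁻¹
pCO2 = [CO2*]/KH = 52.2×10^-6 / 3.311×10^-2 = 1.58×10^-3 atm = 1580 μatm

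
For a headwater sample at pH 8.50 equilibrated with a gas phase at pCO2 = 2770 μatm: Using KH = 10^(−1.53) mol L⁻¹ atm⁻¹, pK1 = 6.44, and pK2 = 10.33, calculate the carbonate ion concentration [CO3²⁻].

[CO3²⁻] = 0.139 mmol/L

[CO2*] = KH · pCO2 = 10^(−1.53) × 2770×10^-6 = 8.175×10^-5 mol/L
α₀ = 1/(1 + K1/[H⁺] + K1K2/[H⁺]²) = 1/(1 + 10^+2.06 + 10^+0.23) = 0.008510
DIC = [CO2*]/α₀ = 8.175×10^-5 / 0.008510 = 9.607 mmol/L
[CO3²⁻] = α₂·DIC; α₂ = 0.01445, so [CO3²⁻] = 0.01445 × 9.607 = 0.139 mmol/L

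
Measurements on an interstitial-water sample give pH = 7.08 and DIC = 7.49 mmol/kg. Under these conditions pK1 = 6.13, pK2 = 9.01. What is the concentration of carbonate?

[CO3²⁻] = 0.0783 mmol/kg

α₂ = 1 / (1 + [H⁺]/K2 + [H⁺]²/(K1K2)) = 1 / (1 + 10^+1.93 + 10^+0.98)
   = 1 / (1 + 85.114 + 9.5499) = 1/95.664 = 0.01045
[CO3²⁻] = α₂ × DIC = 0.01045 × 7.49 = 0.0783 mmol/kg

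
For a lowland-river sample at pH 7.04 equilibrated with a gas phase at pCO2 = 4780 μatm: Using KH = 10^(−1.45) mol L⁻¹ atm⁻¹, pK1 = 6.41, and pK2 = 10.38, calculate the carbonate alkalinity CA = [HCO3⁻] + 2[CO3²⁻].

[CO2*] = KH · pCO2 = 10^(−1.45) × 4780×10^-6 = 1.696×10^-4 mol/L
α₀ = 1/(1 + K1/[H⁺] + K1K2/[H⁺]²) = 1/(1 + 10^+0.63 + 10^-2.71) = 0.1898
DIC = [CO2*]/α₀ = 1.696×10^-4 / 0.1898 = 0.8934 mmol/L
CA = (α₁ + 2α₂)·DIC = (0.8098 + 2×0.0003701) × 0.8934 = 0.724 mmol/L

CA = 0.724 mmol/L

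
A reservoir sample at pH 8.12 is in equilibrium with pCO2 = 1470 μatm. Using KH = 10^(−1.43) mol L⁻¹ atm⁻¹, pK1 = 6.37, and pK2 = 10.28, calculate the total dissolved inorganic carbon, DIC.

[CO2*] = KH · pCO2 = 10^(−1.43) × 1470×10^-6 = 5.462×10^-5 mol/L
α₀ = 1/(1 + K1/[H⁺] + K1K2/[H⁺]²) = 1/(1 + 10^+1.75 + 10^-0.41) = 0.01735
DIC = [CO2*]/α₀ = 5.462×10^-5 / 0.01735 = 3.15 mmol/L

DIC = 3.15 mmol/L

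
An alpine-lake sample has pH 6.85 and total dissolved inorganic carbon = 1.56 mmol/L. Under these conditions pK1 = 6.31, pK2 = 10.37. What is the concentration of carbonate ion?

α₂ = 1 / (1 + [H⁺]/K2 + [H⁺]²/(K1K2)) = 1 / (1 + 10^+3.52 + 10^+2.98)
   = 1 / (1 + 3311.3 + 954.99) = 1/4267.3 = 0.0002343
[CO3²⁻] = α₂ × DIC = 0.0002343 × 1.56 = 0.000366 mmol/L = 0.366 μmol/L

[CO3²⁻] = 0.366 μmol/L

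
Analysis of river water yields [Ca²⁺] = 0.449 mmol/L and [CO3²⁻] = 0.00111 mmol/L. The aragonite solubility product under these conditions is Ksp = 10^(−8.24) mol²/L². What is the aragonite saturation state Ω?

Ω = 0.0866

Ksp = 10^(−8.24) = 5.754×10^-9
Ω = [Ca²⁺][CO3²⁻]/Ksp = (0.449×10^-3)(0.00111×10^-3) / 5.754×10^-9 = 0.0866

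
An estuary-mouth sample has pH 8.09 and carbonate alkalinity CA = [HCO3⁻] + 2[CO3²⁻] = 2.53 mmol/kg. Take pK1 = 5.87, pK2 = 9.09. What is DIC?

CA = [HCO3⁻] + 2[CO3²⁻] = (α₁ + 2α₂)·DIC
At pH 8.09: [H⁺]/K1 = 10^-2.22 = 0.0060256, K2/[H⁺] = 10^-1.00 = 0.10000
α₁ = 1/(1 + 0.0060256 + 0.10000) = 1/1.1060 = 0.9041; α₂ = α₁·K2/[H⁺] = 0.09041
α₁ + 2α₂ = 1.0850
DIC = CA / (α₁ + 2α₂) = 2.53 / 1.0850 = 2.33 mmol/kg

DIC = 2.33 mmol/kg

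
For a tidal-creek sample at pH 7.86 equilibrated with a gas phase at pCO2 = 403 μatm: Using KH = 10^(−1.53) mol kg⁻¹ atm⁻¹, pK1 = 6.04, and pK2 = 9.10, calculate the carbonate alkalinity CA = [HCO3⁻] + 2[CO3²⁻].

[CO2*] = KH · pCO2 = 10^(−1.53) × 403×10^-6 = 1.189×10^-5 mol/kg
α₀ = 1/(1 + K1/[H⁺] + K1K2/[H⁺]²) = 1/(1 + 10^+1.82 + 10^+0.58) = 0.01411
DIC = [CO2*]/α₀ = 1.189×10^-5 / 0.01411 = 0.8429 mmol/kg
CA = (α₁ + 2α₂)·DIC = (0.9322 + 2×0.05365) × 0.8429 = 0.876 mmol/kg

CA = 0.876 mmol/kg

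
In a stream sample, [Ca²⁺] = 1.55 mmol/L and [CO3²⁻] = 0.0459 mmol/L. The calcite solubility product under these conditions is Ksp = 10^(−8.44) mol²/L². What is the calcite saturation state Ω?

Ksp = 10^(−8.44) = 3.631×10^-9
Ω = [Ca²⁺][CO3²⁻]/Ksp = (1.55×10^-3)(0.0459×10^-3) / 3.631×10^-9 = 19.6

Ω = 19.6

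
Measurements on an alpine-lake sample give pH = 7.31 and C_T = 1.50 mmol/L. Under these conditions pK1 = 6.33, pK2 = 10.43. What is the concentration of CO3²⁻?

[CO3²⁻] = 1.03 μmol/L

α₂ = 1 / (1 + [H⁺]/K2 + [H⁺]²/(K1K2)) = 1 / (1 + 10^+3.12 + 10^+2.14)
   = 1 / (1 + 1318.3 + 138.04) = 1/1457.3 = 0.0006862
[CO3²⁻] = α₂ × DIC = 0.0006862 × 1.50 = 0.00103 mmol/L = 1.03 μmol/L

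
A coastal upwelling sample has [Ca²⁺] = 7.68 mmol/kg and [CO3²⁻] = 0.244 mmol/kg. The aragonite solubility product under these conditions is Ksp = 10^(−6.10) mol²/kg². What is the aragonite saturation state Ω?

Ω = 2.36

Ksp = 10^(−6.10) = 7.943×10^-7
Ω = [Ca²⁺][CO3²⁻]/Ksp = (7.68×10^-3)(0.244×10^-3) / 7.943×10^-7 = 2.36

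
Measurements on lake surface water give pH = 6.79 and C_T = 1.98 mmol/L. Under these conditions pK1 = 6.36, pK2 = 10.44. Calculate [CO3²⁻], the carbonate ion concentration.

α₂ = 1 / (1 + [H⁺]/K2 + [H⁺]²/(K1K2)) = 1 / (1 + 10^+3.65 + 10^+3.22)
   = 1 / (1 + 4466.8 + 1659.6) = 1/6127.4 = 0.0001632
[CO3²⁻] = α₂ × DIC = 0.0001632 × 1.98 = 0.000323 mmol/L = 0.323 μmol/L

[CO3²⁻] = 0.323 μmol/L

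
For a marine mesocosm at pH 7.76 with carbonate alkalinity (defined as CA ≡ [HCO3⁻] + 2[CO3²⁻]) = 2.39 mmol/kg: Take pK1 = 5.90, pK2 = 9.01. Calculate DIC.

DIC = 2.30 mmol/kg

CA = [HCO3⁻] + 2[CO3²⁻] = (α₁ + 2α₂)·DIC
At pH 7.76: [H⁺]/K1 = 10^-1.86 = 0.013804, K2/[H⁺] = 10^-1.25 = 0.056234
α₁ = 1/(1 + 0.013804 + 0.056234) = 1/1.0700 = 0.9345; α₂ = α₁·K2/[H⁺] = 0.05255
α₁ + 2α₂ = 1.0397
DIC = CA / (α₁ + 2α₂) = 2.39 / 1.0397 = 2.30 mmol/kg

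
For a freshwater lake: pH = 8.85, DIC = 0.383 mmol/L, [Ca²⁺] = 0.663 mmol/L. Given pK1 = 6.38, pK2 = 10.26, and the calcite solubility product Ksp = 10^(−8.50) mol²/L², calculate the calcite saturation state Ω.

α₂ = 1 / (1 + [H⁺]/K2 + [H⁺]²/(K1K2)) = 1 / (1 + 10^+1.41 + 10^-1.06)
   = 1 / (1 + 25.704 + 0.087096) = 1/26.791 = 0.03733
[CO3²⁻] = α₂ × DIC = 0.03733 × 0.383 = 0.01430 mmol/L = 14.30 μmol/L
Ksp = 10^(−8.50) = 3.162×10^-9
Ω = [Ca²⁺][CO3²⁻]/Ksp = (0.663×10^-3)(1.430×10^-5) / 3.162×10^-9 = 3.00

Ω = 3.00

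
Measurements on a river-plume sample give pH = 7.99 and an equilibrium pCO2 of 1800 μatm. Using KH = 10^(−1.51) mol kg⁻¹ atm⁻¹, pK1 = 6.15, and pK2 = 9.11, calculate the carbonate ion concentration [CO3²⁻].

[CO2*] = KH · pCO2 = 10^(−1.51) × 1800×10^-6 = 5.563×10^-5 mol/kg
α₀ = 1/(1 + K1/[H⁺] + K1K2/[H⁺]²) = 1/(1 + 10^+1.84 + 10^+0.72) = 0.01326
DIC = [CO2*]/α₀ = 5.563×10^-5 / 0.01326 = 4.196 mmol/kg
[CO3²⁻] = α₂·DIC; α₂ = 0.06957, so [CO3²⁻] = 0.06957 × 4.196 = 0.292 mmol/kg

[CO3²⁻] = 0.292 mmol/kg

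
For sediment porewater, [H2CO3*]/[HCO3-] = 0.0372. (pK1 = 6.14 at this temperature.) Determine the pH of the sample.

From K1 = [H⁺][HCO3-]/[H2CO3*]:  pH = pK1 − log₁₀([H2CO3*]/[HCO3-])
log₁₀(0.0372) = -1.429
pH = 6.14 − (-1.429) = 7.57

pH = 7.57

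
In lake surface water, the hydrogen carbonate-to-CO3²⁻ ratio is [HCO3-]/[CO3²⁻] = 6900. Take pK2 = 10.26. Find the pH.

pH = 6.42

From K2 = [H⁺][CO3²⁻]/[HCO3-]:  pH = pK2 − log₁₀([HCO3-]/[CO3²⁻])
log₁₀(6900) = +3.839
pH = 10.26 − (+3.839) = 6.42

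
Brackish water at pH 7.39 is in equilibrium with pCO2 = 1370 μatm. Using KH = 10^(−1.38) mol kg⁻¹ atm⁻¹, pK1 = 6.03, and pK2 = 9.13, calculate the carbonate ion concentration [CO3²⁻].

[CO2*] = KH · pCO2 = 10^(−1.38) × 1370×10^-6 = 5.711×10^-5 mol/kg
α₀ = 1/(1 + K1/[H⁺] + K1K2/[H⁺]²) = 1/(1 + 10^+1.36 + 10^-0.38) = 0.04111
DIC = [CO2*]/α₀ = 5.711×10^-5 / 0.04111 = 1.389 mmol/kg
[CO3²⁻] = α₂·DIC; α₂ = 0.01714, so [CO3²⁻] = 0.01714 × 1.389 = 0.0238 mmol/kg

[CO3²⁻] = 0.0238 mmol/kg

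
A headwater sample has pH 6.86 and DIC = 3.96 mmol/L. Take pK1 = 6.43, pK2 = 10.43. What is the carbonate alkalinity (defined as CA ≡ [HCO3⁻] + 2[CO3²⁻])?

CA = 2.89 mmol/L

CA = [HCO3⁻] + 2[CO3²⁻] = (α₁ + 2α₂)·DIC
At pH 6.86: [H⁺]/K1 = 10^-0.43 = 0.37154, K2/[H⁺] = 10^-3.57 = 0.00026915
α₁ = 1/(1 + 0.37154 + 0.00026915) = 1/1.3718 = 0.7290; α₂ = α₁·K2/[H⁺] = 0.0001962
α₁ + 2α₂ = 0.7294
CA = 0.7294 × 3.96 = 2.89 mmol/L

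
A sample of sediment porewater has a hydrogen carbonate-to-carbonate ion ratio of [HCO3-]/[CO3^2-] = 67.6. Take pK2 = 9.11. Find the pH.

pH = 7.28

From K2 = [H⁺][CO3^2-]/[HCO3-]:  pH = pK2 − log₁₀([HCO3-]/[CO3^2-])
log₁₀(67.6) = +1.830
pH = 9.11 − (+1.830) = 7.28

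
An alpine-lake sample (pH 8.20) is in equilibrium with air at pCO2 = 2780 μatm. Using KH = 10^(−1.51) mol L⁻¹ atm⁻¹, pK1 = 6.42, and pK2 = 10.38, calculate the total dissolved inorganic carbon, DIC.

[CO2*] = KH · pCO2 = 10^(−1.51) × 2780×10^-6 = 8.591×10^-5 mol/L
α₀ = 1/(1 + K1/[H⁺] + K1K2/[H⁺]²) = 1/(1 + 10^+1.78 + 10^-0.40) = 0.01622
DIC = [CO2*]/α₀ = 8.591×10^-5 / 0.01622 = 5.30 mmol/L

DIC = 5.30 mmol/L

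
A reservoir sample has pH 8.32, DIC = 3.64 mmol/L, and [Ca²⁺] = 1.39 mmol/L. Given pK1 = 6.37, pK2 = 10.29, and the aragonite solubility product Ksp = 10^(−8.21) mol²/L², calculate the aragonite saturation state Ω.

Ω = 8.60

α₂ = 1 / (1 + [H⁺]/K2 + [H⁺]²/(K1K2)) = 1 / (1 + 10^+1.97 + 10^+0.02)
   = 1 / (1 + 93.325 + 1.0471) = 1/95.373 = 0.01049
[CO3²⁻] = α₂ × DIC = 0.01049 × 3.64 = 0.03817 mmol/L
Ksp = 10^(−8.21) = 6.166×10^-9
Ω = [Ca²⁺][CO3²⁻]/Ksp = (1.39×10^-3)(3.817×10^-5) / 6.166×10^-9 = 8.60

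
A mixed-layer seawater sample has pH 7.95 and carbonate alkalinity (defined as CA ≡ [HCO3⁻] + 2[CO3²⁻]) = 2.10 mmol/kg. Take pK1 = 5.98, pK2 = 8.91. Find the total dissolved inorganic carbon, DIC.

DIC = 1.93 mmol/kg

CA = [HCO3⁻] + 2[CO3²⁻] = (α₁ + 2α₂)·DIC
At pH 7.95: [H⁺]/K1 = 10^-1.97 = 0.010715, K2/[H⁺] = 10^-0.96 = 0.10965
α₁ = 1/(1 + 0.010715 + 0.10965) = 1/1.1204 = 0.8926; α₂ = α₁·K2/[H⁺] = 0.09787
α₁ + 2α₂ = 1.0883
DIC = CA / (α₁ + 2α₂) = 2.10 / 1.0883 = 1.93 mmol/kg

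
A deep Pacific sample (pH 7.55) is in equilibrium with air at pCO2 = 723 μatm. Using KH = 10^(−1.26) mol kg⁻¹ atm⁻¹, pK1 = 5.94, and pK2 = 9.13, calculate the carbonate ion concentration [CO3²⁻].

[CO2*] = KH · pCO2 = 10^(−1.26) × 723×10^-6 = 3.973×10^-5 mol/kg
α₀ = 1/(1 + K1/[H⁺] + K1K2/[H⁺]²) = 1/(1 + 10^+1.61 + 10^+0.03) = 0.02336
DIC = [CO2*]/α₀ = 3.973×10^-5 / 0.02336 = 1.701 mmol/kg
[CO3²⁻] = α₂·DIC; α₂ = 0.02503, so [CO3²⁻] = 0.02503 × 1.701 = 0.0426 mmol/kg

[CO3²⁻] = 0.0426 mmol/kg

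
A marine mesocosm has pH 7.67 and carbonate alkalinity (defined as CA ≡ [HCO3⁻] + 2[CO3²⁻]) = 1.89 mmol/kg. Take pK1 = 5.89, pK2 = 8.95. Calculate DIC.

CA = [HCO3⁻] + 2[CO3²⁻] = (α₁ + 2α₂)·DIC
At pH 7.67: [H⁺]/K1 = 10^-1.78 = 0.016596, K2/[H⁺] = 10^-1.28 = 0.052481
α₁ = 1/(1 + 0.016596 + 0.052481) = 1/1.0691 = 0.9354; α₂ = α₁·K2/[H⁺] = 0.04909
α₁ + 2α₂ = 1.0336
DIC = CA / (α₁ + 2α₂) = 1.89 / 1.0336 = 1.83 mmol/kg

DIC = 1.83 mmol/kg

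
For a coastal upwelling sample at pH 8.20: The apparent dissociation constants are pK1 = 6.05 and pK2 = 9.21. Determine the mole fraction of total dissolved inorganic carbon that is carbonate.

α₂ = 0.0885

α₂ = 1 / (1 + [H⁺]/K2 + [H⁺]²/(K1K2)) = 1 / (1 + 10^+1.01 + 10^-1.14)
   = 1 / (1 + 10.233 + 0.072444) = 1/11.305 = 0.08845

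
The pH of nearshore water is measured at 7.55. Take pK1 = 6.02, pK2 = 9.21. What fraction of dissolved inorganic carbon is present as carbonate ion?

α₂ = 0.0208

α₂ = 1 / (1 + [H⁺]/K2 + [H⁺]²/(K1K2)) = 1 / (1 + 10^+1.66 + 10^+0.13)
   = 1 / (1 + 45.709 + 1.3490) = 1/48.058 = 0.02081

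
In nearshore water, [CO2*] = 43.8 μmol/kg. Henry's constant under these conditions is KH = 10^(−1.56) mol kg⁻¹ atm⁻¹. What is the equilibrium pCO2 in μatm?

pCO2 = 1590 μatm

KH = 10^(−1.56) = 2.754×10^-2 mol kg⁻¹ atm⁻¹
pCO2 = [CO2*]/KH = 43.8×10^-6 / 2.754×10^-2 = 1.59×10^-3 atm = 1590 μatm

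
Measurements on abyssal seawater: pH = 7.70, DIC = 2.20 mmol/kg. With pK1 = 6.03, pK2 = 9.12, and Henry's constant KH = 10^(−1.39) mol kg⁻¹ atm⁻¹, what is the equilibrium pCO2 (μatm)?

pCO2 = 1090 μatm

α₀ = 1 / (1 + K1/[H⁺] + K1K2/[H⁺]²) = 1 / (1 + 10^+1.67 + 10^+0.25)
   = 1 / (1 + 46.774 + 1.7783) = 1/49.552 = 0.02018
[CO2*] = α₀ × DIC = 0.02018 × 2.20 = 0.04440 mmol/kg
pCO2 = [CO2*]/KH = 4.440×10^-5 / 4.074×10^-2 = 1090 μatm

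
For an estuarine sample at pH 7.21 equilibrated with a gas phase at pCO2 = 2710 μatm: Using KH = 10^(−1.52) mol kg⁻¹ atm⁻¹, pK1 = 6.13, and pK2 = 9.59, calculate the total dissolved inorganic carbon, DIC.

DIC = 1.07 mmol/kg

[CO2*] = KH · pCO2 = 10^(−1.52) × 2710×10^-6 = 8.184×10^-5 mol/kg
α₀ = 1/(1 + K1/[H⁺] + K1K2/[H⁺]²) = 1/(1 + 10^+1.08 + 10^-1.30) = 0.07649
DIC = [CO2*]/α₀ = 8.184×10^-5 / 0.07649 = 1.07 mmol/kg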